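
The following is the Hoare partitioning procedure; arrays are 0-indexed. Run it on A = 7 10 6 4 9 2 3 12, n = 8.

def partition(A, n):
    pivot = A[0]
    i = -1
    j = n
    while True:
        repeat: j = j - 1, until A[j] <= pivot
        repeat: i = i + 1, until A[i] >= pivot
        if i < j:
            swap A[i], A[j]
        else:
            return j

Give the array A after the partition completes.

3 2 6 4 9 10 7 12

pivot = A[0] = 7; i = -1, j = 8
j→6 (A[6]=3≤7), i→0 (A[0]=7≥7); i<j, swap → 3 10 6 4 9 2 7 12
j→5 (A[5]=2≤7), i→1 (A[1]=10≥7); i<j, swap → 3 2 6 4 9 10 7 12
j→3, i→4; i≥j, return j=3. A = 3 2 6 4 9 10 7 12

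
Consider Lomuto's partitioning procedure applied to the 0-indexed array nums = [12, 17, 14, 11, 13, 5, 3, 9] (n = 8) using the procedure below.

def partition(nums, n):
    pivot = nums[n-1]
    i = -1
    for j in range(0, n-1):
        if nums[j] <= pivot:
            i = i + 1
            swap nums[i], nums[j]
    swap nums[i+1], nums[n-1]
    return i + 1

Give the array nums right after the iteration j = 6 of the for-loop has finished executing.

pivot = nums[7] = 9; i = -1
j=0: nums[0]=12 > 9 → no swap
j=1: nums[1]=17 > 9 → no swap
j=2: nums[2]=14 > 9 → no swap
j=3: nums[3]=11 > 9 → no swap
j=4: nums[4]=13 > 9 → no swap
j=5: nums[5]=5 ≤ 9 → i=0, swap nums[0],nums[5] → [5, 17, 14, 11, 13, 12, 3, 9]
j=6: nums[6]=3 ≤ 9 → i=1, swap nums[1],nums[6] → [5, 3, 14, 11, 13, 12, 17, 9]
(after j=6) nums = [5, 3, 14, 11, 13, 12, 17, 9]

[5, 3, 14, 11, 13, 12, 17, 9]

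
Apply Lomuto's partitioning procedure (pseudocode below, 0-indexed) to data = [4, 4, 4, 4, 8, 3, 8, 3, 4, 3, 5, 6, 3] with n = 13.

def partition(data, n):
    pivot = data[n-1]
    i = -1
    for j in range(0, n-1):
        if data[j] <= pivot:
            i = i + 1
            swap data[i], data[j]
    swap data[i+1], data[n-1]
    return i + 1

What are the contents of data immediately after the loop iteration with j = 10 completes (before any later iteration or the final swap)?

pivot = data[12] = 3; i = -1
j=0: data[0]=4 > 3 → no swap
j=1: data[1]=4 > 3 → no swap
j=2: data[2]=4 > 3 → no swap
j=3: data[3]=4 > 3 → no swap
j=4: data[4]=8 > 3 → no swap
j=5: data[5]=3 ≤ 3 → i=0, swap data[0],data[5] → [3, 4, 4, 4, 8, 4, 8, 3, 4, 3, 5, 6, 3]
j=6: data[6]=8 > 3 → no swap
j=7: data[7]=3 ≤ 3 → i=1, swap data[1],data[7] → [3, 3, 4, 4, 8, 4, 8, 4, 4, 3, 5, 6, 3]
j=8: data[8]=4 > 3 → no swap
j=9: data[9]=3 ≤ 3 → i=2, swap data[2],data[9] → [3, 3, 3, 4, 8, 4, 8, 4, 4, 4, 5, 6, 3]
j=10: data[10]=5 > 3 → no swap
(after j=10) data = [3, 3, 3, 4, 8, 4, 8, 4, 4, 4, 5, 6, 3]

[3, 3, 3, 4, 8, 4, 8, 4, 4, 4, 5, 6, 3]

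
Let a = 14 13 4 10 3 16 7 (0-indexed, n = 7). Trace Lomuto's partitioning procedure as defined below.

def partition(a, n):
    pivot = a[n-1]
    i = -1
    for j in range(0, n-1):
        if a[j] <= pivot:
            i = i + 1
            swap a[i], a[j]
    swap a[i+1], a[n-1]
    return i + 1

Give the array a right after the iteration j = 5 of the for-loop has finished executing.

4 3 14 10 13 16 7

pivot = a[6] = 7; i = -1
j=0: a[0]=14 > 7 → no swap
j=1: a[1]=13 > 7 → no swap
j=2: a[2]=4 ≤ 7 → i=0, swap a[0],a[2] → 4 13 14 10 3 16 7
j=3: a[3]=10 > 7 → no swap
j=4: a[4]=3 ≤ 7 → i=1, swap a[1],a[4] → 4 3 14 10 13 16 7
j=5: a[5]=16 > 7 → no swap
(after j=5) a = 4 3 14 10 13 16 7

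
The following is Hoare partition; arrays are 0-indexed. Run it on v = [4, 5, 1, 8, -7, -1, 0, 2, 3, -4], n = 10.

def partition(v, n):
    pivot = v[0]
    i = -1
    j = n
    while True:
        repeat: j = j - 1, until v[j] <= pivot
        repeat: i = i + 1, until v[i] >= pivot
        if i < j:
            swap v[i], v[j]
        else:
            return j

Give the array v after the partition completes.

[-4, 3, 1, 2, -7, -1, 0, 8, 5, 4]

pivot = v[0] = 4; i = -1, j = 10
j→9 (v[9]=-4≤4), i→0 (v[0]=4≥4); i<j, swap → [-4, 5, 1, 8, -7, -1, 0, 2, 3, 4]
j→8 (v[8]=3≤4), i→1 (v[1]=5≥4); i<j, swap → [-4, 3, 1, 8, -7, -1, 0, 2, 5, 4]
j→7 (v[7]=2≤4), i→3 (v[3]=8≥4); i<j, swap → [-4, 3, 1, 2, -7, -1, 0, 8, 5, 4]
j→6, i→7; i≥j, return j=6. v = [-4, 3, 1, 2, -7, -1, 0, 8, 5, 4]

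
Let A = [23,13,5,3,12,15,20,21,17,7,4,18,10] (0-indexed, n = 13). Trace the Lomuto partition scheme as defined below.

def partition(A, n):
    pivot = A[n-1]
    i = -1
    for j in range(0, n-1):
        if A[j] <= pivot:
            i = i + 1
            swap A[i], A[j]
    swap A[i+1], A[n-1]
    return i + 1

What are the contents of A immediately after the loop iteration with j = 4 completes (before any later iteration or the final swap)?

pivot = A[12] = 10; i = -1
j=0: A[0]=23 > 10 → no swap
j=1: A[1]=13 > 10 → no swap
j=2: A[2]=5 ≤ 10 → i=0, swap A[0],A[2] → [5,13,23,3,12,15,20,21,17,7,4,18,10]
j=3: A[3]=3 ≤ 10 → i=1, swap A[1],A[3] → [5,3,23,13,12,15,20,21,17,7,4,18,10]
j=4: A[4]=12 > 10 → no swap
(after j=4) A = [5,3,23,13,12,15,20,21,17,7,4,18,10]

[5,3,23,13,12,15,20,21,17,7,4,18,10]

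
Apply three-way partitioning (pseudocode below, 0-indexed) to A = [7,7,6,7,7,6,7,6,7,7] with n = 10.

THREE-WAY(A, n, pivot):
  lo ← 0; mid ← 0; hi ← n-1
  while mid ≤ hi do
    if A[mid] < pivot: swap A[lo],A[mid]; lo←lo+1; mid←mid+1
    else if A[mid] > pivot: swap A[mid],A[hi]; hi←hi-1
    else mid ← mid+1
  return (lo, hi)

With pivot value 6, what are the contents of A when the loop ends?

lo=0 mid=0 hi=9
7>6: swap(0,9), hi=8 ⇒ [7,7,6,7,7,6,7,6,7,7]
7>6: swap(0,8), hi=7 ⇒ [7,7,6,7,7,6,7,6,7,7]
7>6: swap(0,7), hi=6 ⇒ [6,7,6,7,7,6,7,7,7,7]
6=6: mid=1
7>6: swap(1,6), hi=5 ⇒ [6,7,6,7,7,6,7,7,7,7]
7>6: swap(1,5), hi=4 ⇒ [6,6,6,7,7,7,7,7,7,7]
6=6: mid=2
6=6: mid=3
7>6: swap(3,4), hi=3 ⇒ [6,6,6,7,7,7,7,7,7,7]
7>6: swap(3,3), hi=2 ⇒ [6,6,6,7,7,7,7,7,7,7]
done. lo=0 hi=2; A=[6,6,6,7,7,7,7,7,7,7]

[6,6,6,7,7,7,7,7,7,7]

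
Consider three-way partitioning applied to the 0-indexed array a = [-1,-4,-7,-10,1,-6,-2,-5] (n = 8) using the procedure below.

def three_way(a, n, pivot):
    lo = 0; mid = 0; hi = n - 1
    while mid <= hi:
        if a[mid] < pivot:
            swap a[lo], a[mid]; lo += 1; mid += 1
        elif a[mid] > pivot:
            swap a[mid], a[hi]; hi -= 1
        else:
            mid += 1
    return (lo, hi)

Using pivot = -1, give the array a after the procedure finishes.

lo=0 mid=0 hi=7
-1=-1: mid=1
-4<-1: swap(0,1), lo=1 mid=2 ⇒ [-4,-1,-7,-10,1,-6,-2,-5]
-7<-1: swap(1,2), lo=2 mid=3 ⇒ [-4,-7,-1,-10,1,-6,-2,-5]
-10<-1: swap(2,3), lo=3 mid=4 ⇒ [-4,-7,-10,-1,1,-6,-2,-5]
1>-1: swap(4,7), hi=6 ⇒ [-4,-7,-10,-1,-5,-6,-2,1]
-5<-1: swap(3,4), lo=4 mid=5 ⇒ [-4,-7,-10,-5,-1,-6,-2,1]
-6<-1: swap(4,5), lo=5 mid=6 ⇒ [-4,-7,-10,-5,-6,-1,-2,1]
-2<-1: swap(5,6), lo=6 mid=7 ⇒ [-4,-7,-10,-5,-6,-2,-1,1]
done. lo=6 hi=6; a=[-4,-7,-10,-5,-6,-2,-1,1]

[-4,-7,-10,-5,-6,-2,-1,1]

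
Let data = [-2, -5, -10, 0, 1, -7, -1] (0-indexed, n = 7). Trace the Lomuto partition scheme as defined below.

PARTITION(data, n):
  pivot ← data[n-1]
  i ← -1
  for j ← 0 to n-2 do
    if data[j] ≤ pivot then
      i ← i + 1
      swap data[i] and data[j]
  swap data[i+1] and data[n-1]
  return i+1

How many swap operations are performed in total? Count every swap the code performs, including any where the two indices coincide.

5

pivot = data[6] = -1; i = -1
j=0: data[0]=-2 ≤ -1 → i=0, swap data[0],data[0] (no change) → [-2, -5, -10, 0, 1, -7, -1]
j=1: data[1]=-5 ≤ -1 → i=1, swap data[1],data[1] (no change) → [-2, -5, -10, 0, 1, -7, -1]
j=2: data[2]=-10 ≤ -1 → i=2, swap data[2],data[2] (no change) → [-2, -5, -10, 0, 1, -7, -1]
j=3: data[3]=0 > -1 → no swap
j=4: data[4]=1 > -1 → no swap
j=5: data[5]=-7 ≤ -1 → i=3, swap data[3],data[5] → [-2, -5, -10, -7, 1, 0, -1]
final swap data[4],data[6] → [-2, -5, -10, -7, -1, 0, 1]; return 4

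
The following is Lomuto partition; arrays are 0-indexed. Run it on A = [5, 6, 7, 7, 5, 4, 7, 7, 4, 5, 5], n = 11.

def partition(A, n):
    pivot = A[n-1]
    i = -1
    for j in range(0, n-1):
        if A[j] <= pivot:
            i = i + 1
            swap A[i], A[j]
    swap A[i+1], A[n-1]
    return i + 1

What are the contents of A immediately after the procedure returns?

pivot = A[10] = 5; i = -1
j=0: A[0]=5 ≤ 5 → i=0, swap A[0],A[0] (no change) → [5, 6, 7, 7, 5, 4, 7, 7, 4, 5, 5]
j=1: A[1]=6 > 5 → no swap
j=2: A[2]=7 > 5 → no swap
j=3: A[3]=7 > 5 → no swap
j=4: A[4]=5 ≤ 5 → i=1, swap A[1],A[4] → [5, 5, 7, 7, 6, 4, 7, 7, 4, 5, 5]
j=5: A[5]=4 ≤ 5 → i=2, swap A[2],A[5] → [5, 5, 4, 7, 6, 7, 7, 7, 4, 5, 5]
j=6: A[6]=7 > 5 → no swap
j=7: A[7]=7 > 5 → no swap
j=8: A[8]=4 ≤ 5 → i=3, swap A[3],A[8] → [5, 5, 4, 4, 6, 7, 7, 7, 7, 5, 5]
j=9: A[9]=5 ≤ 5 → i=4, swap A[4],A[9] → [5, 5, 4, 4, 5, 7, 7, 7, 7, 6, 5]
final swap A[5],A[10] → [5, 5, 4, 4, 5, 5, 7, 7, 7, 6, 7]; return 5

[5, 5, 4, 4, 5, 5, 7, 7, 7, 6, 7]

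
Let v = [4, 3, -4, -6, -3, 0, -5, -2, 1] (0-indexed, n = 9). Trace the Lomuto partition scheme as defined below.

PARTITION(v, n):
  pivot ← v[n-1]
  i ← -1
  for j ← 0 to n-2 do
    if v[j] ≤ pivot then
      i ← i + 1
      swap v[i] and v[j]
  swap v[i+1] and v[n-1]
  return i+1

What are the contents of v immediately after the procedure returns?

pivot=1, i=-1
j=0: 4>1, skip
j=1: 3>1, skip
j=2: -4≤1, i=0, swap(0,2) ⇒ [-4, 3, 4, -6, -3, 0, -5, -2, 1]
j=3: -6≤1, i=1, swap(1,3) ⇒ [-4, -6, 4, 3, -3, 0, -5, -2, 1]
j=4: -3≤1, i=2, swap(2,4) ⇒ [-4, -6, -3, 3, 4, 0, -5, -2, 1]
j=5: 0≤1, i=3, swap(3,5) ⇒ [-4, -6, -3, 0, 4, 3, -5, -2, 1]
j=6: -5≤1, i=4, swap(4,6) ⇒ [-4, -6, -3, 0, -5, 3, 4, -2, 1]
j=7: -2≤1, i=5, swap(5,7) ⇒ [-4, -6, -3, 0, -5, -2, 4, 3, 1]
swap(6,8) ⇒ [-4, -6, -3, 0, -5, -2, 1, 3, 4]; return 6

[-4, -6, -3, 0, -5, -2, 1, 3, 4]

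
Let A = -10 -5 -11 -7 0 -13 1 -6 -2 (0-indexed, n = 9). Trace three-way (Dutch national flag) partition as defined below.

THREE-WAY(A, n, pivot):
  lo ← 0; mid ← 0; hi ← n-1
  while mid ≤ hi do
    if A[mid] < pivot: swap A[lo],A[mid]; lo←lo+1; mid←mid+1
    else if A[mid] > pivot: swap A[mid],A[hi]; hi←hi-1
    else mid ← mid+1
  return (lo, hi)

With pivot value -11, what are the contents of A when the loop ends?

lo=0 mid=0 hi=8
-10>-11: swap(0,8), hi=7 ⇒ -2 -5 -11 -7 0 -13 1 -6 -10
-2>-11: swap(0,7), hi=6 ⇒ -6 -5 -11 -7 0 -13 1 -2 -10
-6>-11: swap(0,6), hi=5 ⇒ 1 -5 -11 -7 0 -13 -6 -2 -10
1>-11: swap(0,5), hi=4 ⇒ -13 -5 -11 -7 0 1 -6 -2 -10
-13<-11: swap(0,0), lo=1 mid=1 ⇒ -13 -5 -11 -7 0 1 -6 -2 -10
-5>-11: swap(1,4), hi=3 ⇒ -13 0 -11 -7 -5 1 -6 -2 -10
0>-11: swap(1,3), hi=2 ⇒ -13 -7 -11 0 -5 1 -6 -2 -10
-7>-11: swap(1,2), hi=1 ⇒ -13 -11 -7 0 -5 1 -6 -2 -10
-11=-11: mid=2
done. lo=1 hi=1; A=-13 -11 -7 0 -5 1 -6 -2 -10

-13 -11 -7 0 -5 1 -6 -2 -10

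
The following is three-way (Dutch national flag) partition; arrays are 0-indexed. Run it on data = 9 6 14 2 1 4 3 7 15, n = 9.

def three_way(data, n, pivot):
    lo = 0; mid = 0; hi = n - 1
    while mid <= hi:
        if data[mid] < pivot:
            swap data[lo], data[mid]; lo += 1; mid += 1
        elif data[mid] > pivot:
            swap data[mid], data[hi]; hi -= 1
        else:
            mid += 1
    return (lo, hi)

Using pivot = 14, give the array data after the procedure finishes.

9 6 2 1 4 3 7 14 15

pivot = 14; lo=0, mid=0, hi=8
data[mid]=9<14: swap data[0],data[0]; lo=1,mid=1 → 9 6 14 2 1 4 3 7 15
data[mid]=6<14: swap data[1],data[1]; lo=2,mid=2 → 9 6 14 2 1 4 3 7 15
data[mid]=14=14: mid=3
data[mid]=2<14: swap data[2],data[3]; lo=3,mid=4 → 9 6 2 14 1 4 3 7 15
data[mid]=1<14: swap data[3],data[4]; lo=4,mid=5 → 9 6 2 1 14 4 3 7 15
data[mid]=4<14: swap data[4],data[5]; lo=5,mid=6 → 9 6 2 1 4 14 3 7 15
data[mid]=3<14: swap data[5],data[6]; lo=6,mid=7 → 9 6 2 1 4 3 14 7 15
data[mid]=7<14: swap data[6],data[7]; lo=7,mid=8 → 9 6 2 1 4 3 7 14 15
data[mid]=15>14: swap data[8],data[8]; hi=7 → 9 6 2 1 4 3 7 14 15
end: lo=7, hi=7; data = 9 6 2 1 4 3 7 14 15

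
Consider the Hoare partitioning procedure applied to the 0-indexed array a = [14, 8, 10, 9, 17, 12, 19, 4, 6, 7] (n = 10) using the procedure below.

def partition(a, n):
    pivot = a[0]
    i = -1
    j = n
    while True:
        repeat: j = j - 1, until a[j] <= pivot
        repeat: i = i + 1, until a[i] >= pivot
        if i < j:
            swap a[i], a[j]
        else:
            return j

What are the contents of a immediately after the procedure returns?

[7, 8, 10, 9, 6, 12, 4, 19, 17, 14]

pivot = a[0] = 14; i = -1, j = 10
j→9 (a[9]=7≤14), i→0 (a[0]=14≥14); i<j, swap → [7, 8, 10, 9, 17, 12, 19, 4, 6, 14]
j→8 (a[8]=6≤14), i→4 (a[4]=17≥14); i<j, swap → [7, 8, 10, 9, 6, 12, 19, 4, 17, 14]
j→7 (a[7]=4≤14), i→6 (a[6]=19≥14); i<j, swap → [7, 8, 10, 9, 6, 12, 4, 19, 17, 14]
j→6, i→7; i≥j, return j=6. a = [7, 8, 10, 9, 6, 12, 4, 19, 17, 14]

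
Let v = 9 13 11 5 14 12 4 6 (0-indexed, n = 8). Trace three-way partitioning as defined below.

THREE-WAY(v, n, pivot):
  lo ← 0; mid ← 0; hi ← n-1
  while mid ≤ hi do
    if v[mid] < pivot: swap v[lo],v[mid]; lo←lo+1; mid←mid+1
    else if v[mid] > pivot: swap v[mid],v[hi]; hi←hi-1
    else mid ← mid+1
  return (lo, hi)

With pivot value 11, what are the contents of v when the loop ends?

pivot = 11; lo=0, mid=0, hi=7
v[mid]=9<11: swap v[0],v[0]; lo=1,mid=1 → 9 13 11 5 14 12 4 6
v[mid]=13>11: swap v[1],v[7]; hi=6 → 9 6 11 5 14 12 4 13
v[mid]=6<11: swap v[1],v[1]; lo=2,mid=2 → 9 6 11 5 14 12 4 13
v[mid]=11=11: mid=3
v[mid]=5<11: swap v[2],v[3]; lo=3,mid=4 → 9 6 5 11 14 12 4 13
v[mid]=14>11: swap v[4],v[6]; hi=5 → 9 6 5 11 4 12 14 13
v[mid]=4<11: swap v[3],v[4]; lo=4,mid=5 → 9 6 5 4 11 12 14 13
v[mid]=12>11: swap v[5],v[5]; hi=4 → 9 6 5 4 11 12 14 13
end: lo=4, hi=4; v = 9 6 5 4 11 12 14 13

9 6 5 4 11 12 14 13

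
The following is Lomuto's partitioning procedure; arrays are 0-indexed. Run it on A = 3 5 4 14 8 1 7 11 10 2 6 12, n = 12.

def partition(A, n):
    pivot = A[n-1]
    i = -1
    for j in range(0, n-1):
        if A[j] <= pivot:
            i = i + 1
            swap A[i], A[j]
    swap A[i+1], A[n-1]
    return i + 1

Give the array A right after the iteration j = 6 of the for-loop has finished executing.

3 5 4 8 1 7 14 11 10 2 6 12

pivot = A[11] = 12; i = -1
j=0: A[0]=3 ≤ 12 → i=0, swap A[0],A[0] (no change) → 3 5 4 14 8 1 7 11 10 2 6 12
j=1: A[1]=5 ≤ 12 → i=1, swap A[1],A[1] (no change) → 3 5 4 14 8 1 7 11 10 2 6 12
j=2: A[2]=4 ≤ 12 → i=2, swap A[2],A[2] (no change) → 3 5 4 14 8 1 7 11 10 2 6 12
j=3: A[3]=14 > 12 → no swap
j=4: A[4]=8 ≤ 12 → i=3, swap A[3],A[4] → 3 5 4 8 14 1 7 11 10 2 6 12
j=5: A[5]=1 ≤ 12 → i=4, swap A[4],A[5] → 3 5 4 8 1 14 7 11 10 2 6 12
j=6: A[6]=7 ≤ 12 → i=5, swap A[5],A[6] → 3 5 4 8 1 7 14 11 10 2 6 12
(after j=6) A = 3 5 4 8 1 7 14 11 10 2 6 12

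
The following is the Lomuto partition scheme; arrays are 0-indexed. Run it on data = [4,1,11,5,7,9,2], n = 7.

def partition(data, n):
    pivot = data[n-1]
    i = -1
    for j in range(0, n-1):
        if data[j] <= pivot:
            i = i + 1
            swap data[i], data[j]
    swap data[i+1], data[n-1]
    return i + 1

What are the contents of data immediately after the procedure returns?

[1,2,11,5,7,9,4]

pivot=2, i=-1
j=0: 4>2, skip
j=1: 1≤2, i=0, swap(0,1) ⇒ [1,4,11,5,7,9,2]
j=2: 11>2, skip
j=3: 5>2, skip
j=4: 7>2, skip
j=5: 9>2, skip
swap(1,6) ⇒ [1,2,11,5,7,9,4]; return 1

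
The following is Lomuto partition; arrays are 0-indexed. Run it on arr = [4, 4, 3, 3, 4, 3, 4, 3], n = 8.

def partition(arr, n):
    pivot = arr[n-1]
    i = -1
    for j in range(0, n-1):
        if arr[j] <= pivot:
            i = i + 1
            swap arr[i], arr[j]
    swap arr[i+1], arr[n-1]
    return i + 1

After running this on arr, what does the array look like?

pivot=3, i=-1
j=0: 4>3, skip
j=1: 4>3, skip
j=2: 3≤3, i=0, swap(0,2) ⇒ [3, 4, 4, 3, 4, 3, 4, 3]
j=3: 3≤3, i=1, swap(1,3) ⇒ [3, 3, 4, 4, 4, 3, 4, 3]
j=4: 4>3, skip
j=5: 3≤3, i=2, swap(2,5) ⇒ [3, 3, 3, 4, 4, 4, 4, 3]
j=6: 4>3, skip
swap(3,7) ⇒ [3, 3, 3, 3, 4, 4, 4, 4]; return 3

[3, 3, 3, 3, 4, 4, 4, 4]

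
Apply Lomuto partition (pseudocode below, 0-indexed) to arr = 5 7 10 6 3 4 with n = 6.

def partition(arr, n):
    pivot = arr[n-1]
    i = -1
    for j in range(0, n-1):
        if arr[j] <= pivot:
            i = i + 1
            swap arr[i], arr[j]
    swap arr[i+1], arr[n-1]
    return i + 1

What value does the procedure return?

1

pivot = arr[5] = 4; i = -1
j=0: arr[0]=5 > 4 → no swap
j=1: arr[1]=7 > 4 → no swap
j=2: arr[2]=10 > 4 → no swap
j=3: arr[3]=6 > 4 → no swap
j=4: arr[4]=3 ≤ 4 → i=0, swap arr[0],arr[4] → 3 7 10 6 5 4
final swap arr[1],arr[5] → 3 4 10 6 5 7; return 1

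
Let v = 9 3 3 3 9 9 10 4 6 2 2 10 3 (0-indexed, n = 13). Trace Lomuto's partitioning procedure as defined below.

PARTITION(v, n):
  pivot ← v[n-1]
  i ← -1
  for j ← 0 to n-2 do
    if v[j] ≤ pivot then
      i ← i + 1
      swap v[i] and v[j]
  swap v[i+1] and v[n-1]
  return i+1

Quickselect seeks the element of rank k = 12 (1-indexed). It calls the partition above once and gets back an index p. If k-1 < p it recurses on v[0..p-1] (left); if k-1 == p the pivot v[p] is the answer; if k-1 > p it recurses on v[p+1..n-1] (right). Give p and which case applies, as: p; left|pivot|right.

pivot = v[12] = 3; i = -1
j=0: v[0]=9 > 3 → no swap
j=1: v[1]=3 ≤ 3 → i=0, swap v[0],v[1] → 3 9 3 3 9 9 10 4 6 2 2 10 3
j=2: v[2]=3 ≤ 3 → i=1, swap v[1],v[2] → 3 3 9 3 9 9 10 4 6 2 2 10 3
j=3: v[3]=3 ≤ 3 → i=2, swap v[2],v[3] → 3 3 3 9 9 9 10 4 6 2 2 10 3
j=4: v[4]=9 > 3 → no swap
j=5: v[5]=9 > 3 → no swap
j=6: v[6]=10 > 3 → no swap
j=7: v[7]=4 > 3 → no swap
j=8: v[8]=6 > 3 → no swap
j=9: v[9]=2 ≤ 3 → i=3, swap v[3],v[9] → 3 3 3 2 9 9 10 4 6 9 2 10 3
j=10: v[10]=2 ≤ 3 → i=4, swap v[4],v[10] → 3 3 3 2 2 9 10 4 6 9 9 10 3
j=11: v[11]=10 > 3 → no swap
final swap v[5],v[12] → 3 3 3 2 2 3 10 4 6 9 9 10 9; return 5
p = 5; k-1 = 11 > 5 ⇒ right

5; right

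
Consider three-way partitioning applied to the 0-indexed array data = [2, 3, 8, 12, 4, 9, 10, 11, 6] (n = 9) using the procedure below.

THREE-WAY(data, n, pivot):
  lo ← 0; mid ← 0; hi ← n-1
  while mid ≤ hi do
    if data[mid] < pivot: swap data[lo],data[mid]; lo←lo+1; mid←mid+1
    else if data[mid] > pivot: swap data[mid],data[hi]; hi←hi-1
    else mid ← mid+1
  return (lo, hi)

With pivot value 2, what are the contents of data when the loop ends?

[2, 8, 12, 4, 9, 10, 11, 6, 3]

pivot = 2; lo=0, mid=0, hi=8
data[mid]=2=2: mid=1
data[mid]=3>2: swap data[1],data[8]; hi=7 → [2, 6, 8, 12, 4, 9, 10, 11, 3]
data[mid]=6>2: swap data[1],data[7]; hi=6 → [2, 11, 8, 12, 4, 9, 10, 6, 3]
data[mid]=11>2: swap data[1],data[6]; hi=5 → [2, 10, 8, 12, 4, 9, 11, 6, 3]
data[mid]=10>2: swap data[1],data[5]; hi=4 → [2, 9, 8, 12, 4, 10, 11, 6, 3]
data[mid]=9>2: swap data[1],data[4]; hi=3 → [2, 4, 8, 12, 9, 10, 11, 6, 3]
data[mid]=4>2: swap data[1],data[3]; hi=2 → [2, 12, 8, 4, 9, 10, 11, 6, 3]
data[mid]=12>2: swap data[1],data[2]; hi=1 → [2, 8, 12, 4, 9, 10, 11, 6, 3]
data[mid]=8>2: swap data[1],data[1]; hi=0 → [2, 8, 12, 4, 9, 10, 11, 6, 3]
end: lo=0, hi=0; data = [2, 8, 12, 4, 9, 10, 11, 6, 3]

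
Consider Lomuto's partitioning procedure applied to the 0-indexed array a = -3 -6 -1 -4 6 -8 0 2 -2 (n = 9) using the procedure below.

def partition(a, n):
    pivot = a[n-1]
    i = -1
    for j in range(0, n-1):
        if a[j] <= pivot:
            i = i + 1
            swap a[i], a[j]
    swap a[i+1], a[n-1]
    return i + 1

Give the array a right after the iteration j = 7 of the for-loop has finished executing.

pivot=-2, i=-1
j=0: -3≤-2, i=0, swap(0,0) ⇒ -3 -6 -1 -4 6 -8 0 2 -2
j=1: -6≤-2, i=1, swap(1,1) ⇒ -3 -6 -1 -4 6 -8 0 2 -2
j=2: -1>-2, skip
j=3: -4≤-2, i=2, swap(2,3) ⇒ -3 -6 -4 -1 6 -8 0 2 -2
j=4: 6>-2, skip
j=5: -8≤-2, i=3, swap(3,5) ⇒ -3 -6 -4 -8 6 -1 0 2 -2
j=6: 0>-2, skip
j=7: 2>-2, skip
(after j=7) a = -3 -6 -4 -8 6 -1 0 2 -2

-3 -6 -4 -8 6 -1 0 2 -2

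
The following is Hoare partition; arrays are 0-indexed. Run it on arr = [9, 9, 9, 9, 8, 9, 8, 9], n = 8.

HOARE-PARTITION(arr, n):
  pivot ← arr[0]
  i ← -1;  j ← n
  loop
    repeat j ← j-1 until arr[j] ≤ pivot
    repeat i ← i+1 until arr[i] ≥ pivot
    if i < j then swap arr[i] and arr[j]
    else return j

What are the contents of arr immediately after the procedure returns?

pivot=9
j stops at 7 (9), i stops at 0 (9); swap ⇒ [9, 9, 9, 9, 8, 9, 8, 9]
j stops at 6 (8), i stops at 1 (9); swap ⇒ [9, 8, 9, 9, 8, 9, 9, 9]
j stops at 5 (9), i stops at 2 (9); swap ⇒ [9, 8, 9, 9, 8, 9, 9, 9]
j stops at 4 (8), i stops at 3 (9); swap ⇒ [9, 8, 9, 8, 9, 9, 9, 9]
j stops at 3, i stops at 4; i≥j ⇒ return 3. arr=[9, 8, 9, 8, 9, 9, 9, 9]

[9, 8, 9, 8, 9, 9, 9, 9]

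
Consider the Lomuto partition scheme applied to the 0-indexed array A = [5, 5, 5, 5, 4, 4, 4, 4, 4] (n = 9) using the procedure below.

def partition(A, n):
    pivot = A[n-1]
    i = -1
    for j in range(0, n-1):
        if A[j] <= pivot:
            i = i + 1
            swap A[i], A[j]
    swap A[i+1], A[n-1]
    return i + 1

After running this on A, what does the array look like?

pivot=4, i=-1
j=0: 5>4, skip
j=1: 5>4, skip
j=2: 5>4, skip
j=3: 5>4, skip
j=4: 4≤4, i=0, swap(0,4) ⇒ [4, 5, 5, 5, 5, 4, 4, 4, 4]
j=5: 4≤4, i=1, swap(1,5) ⇒ [4, 4, 5, 5, 5, 5, 4, 4, 4]
j=6: 4≤4, i=2, swap(2,6) ⇒ [4, 4, 4, 5, 5, 5, 5, 4, 4]
j=7: 4≤4, i=3, swap(3,7) ⇒ [4, 4, 4, 4, 5, 5, 5, 5, 4]
swap(4,8) ⇒ [4, 4, 4, 4, 4, 5, 5, 5, 5]; return 4

[4, 4, 4, 4, 4, 5, 5, 5, 5]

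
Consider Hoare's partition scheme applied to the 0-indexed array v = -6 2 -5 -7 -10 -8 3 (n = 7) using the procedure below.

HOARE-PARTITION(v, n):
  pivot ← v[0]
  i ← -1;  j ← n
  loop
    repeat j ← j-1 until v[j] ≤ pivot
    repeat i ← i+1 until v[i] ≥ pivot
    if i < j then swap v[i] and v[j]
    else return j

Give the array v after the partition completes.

-8 -10 -7 -5 2 -6 3

pivot = v[0] = -6; i = -1, j = 7
j→5 (v[5]=-8≤-6), i→0 (v[0]=-6≥-6); i<j, swap → -8 2 -5 -7 -10 -6 3
j→4 (v[4]=-10≤-6), i→1 (v[1]=2≥-6); i<j, swap → -8 -10 -5 -7 2 -6 3
j→3 (v[3]=-7≤-6), i→2 (v[2]=-5≥-6); i<j, swap → -8 -10 -7 -5 2 -6 3
j→2, i→3; i≥j, return j=2. v = -8 -10 -7 -5 2 -6 3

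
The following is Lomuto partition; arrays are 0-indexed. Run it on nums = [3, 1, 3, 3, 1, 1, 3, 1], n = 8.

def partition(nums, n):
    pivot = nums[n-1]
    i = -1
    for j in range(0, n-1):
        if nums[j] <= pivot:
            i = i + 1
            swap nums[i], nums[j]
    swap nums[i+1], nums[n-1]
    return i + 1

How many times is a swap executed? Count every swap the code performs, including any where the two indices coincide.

pivot = nums[7] = 1; i = -1
j=0: nums[0]=3 > 1 → no swap
j=1: nums[1]=1 ≤ 1 → i=0, swap nums[0],nums[1] → [1, 3, 3, 3, 1, 1, 3, 1]
j=2: nums[2]=3 > 1 → no swap
j=3: nums[3]=3 > 1 → no swap
j=4: nums[4]=1 ≤ 1 → i=1, swap nums[1],nums[4] → [1, 1, 3, 3, 3, 1, 3, 1]
j=5: nums[5]=1 ≤ 1 → i=2, swap nums[2],nums[5] → [1, 1, 1, 3, 3, 3, 3, 1]
j=6: nums[6]=3 > 1 → no swap
final swap nums[3],nums[7] → [1, 1, 1, 1, 3, 3, 3, 3]; return 3

4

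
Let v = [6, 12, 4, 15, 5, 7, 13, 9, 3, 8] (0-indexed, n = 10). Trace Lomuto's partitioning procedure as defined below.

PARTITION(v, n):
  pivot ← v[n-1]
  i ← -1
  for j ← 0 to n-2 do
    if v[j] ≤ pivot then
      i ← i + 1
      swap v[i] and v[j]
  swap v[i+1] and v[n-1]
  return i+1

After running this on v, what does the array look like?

[6, 4, 5, 7, 3, 8, 13, 9, 12, 15]

pivot=8, i=-1
j=0: 6≤8, i=0, swap(0,0) ⇒ [6, 12, 4, 15, 5, 7, 13, 9, 3, 8]
j=1: 12>8, skip
j=2: 4≤8, i=1, swap(1,2) ⇒ [6, 4, 12, 15, 5, 7, 13, 9, 3, 8]
j=3: 15>8, skip
j=4: 5≤8, i=2, swap(2,4) ⇒ [6, 4, 5, 15, 12, 7, 13, 9, 3, 8]
j=5: 7≤8, i=3, swap(3,5) ⇒ [6, 4, 5, 7, 12, 15, 13, 9, 3, 8]
j=6: 13>8, skip
j=7: 9>8, skip
j=8: 3≤8, i=4, swap(4,8) ⇒ [6, 4, 5, 7, 3, 15, 13, 9, 12, 8]
swap(5,9) ⇒ [6, 4, 5, 7, 3, 8, 13, 9, 12, 15]; return 5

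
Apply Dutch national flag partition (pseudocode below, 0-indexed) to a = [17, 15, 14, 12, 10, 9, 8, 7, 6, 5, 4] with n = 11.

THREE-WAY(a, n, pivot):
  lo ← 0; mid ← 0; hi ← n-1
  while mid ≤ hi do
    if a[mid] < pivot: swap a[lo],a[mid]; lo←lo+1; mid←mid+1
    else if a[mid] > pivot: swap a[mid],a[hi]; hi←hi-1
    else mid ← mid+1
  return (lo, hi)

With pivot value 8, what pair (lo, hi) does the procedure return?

(4, 4)

lo=0 mid=0 hi=10
17>8: swap(0,10), hi=9 ⇒ [4, 15, 14, 12, 10, 9, 8, 7, 6, 5, 17]
4<8: swap(0,0), lo=1 mid=1 ⇒ [4, 15, 14, 12, 10, 9, 8, 7, 6, 5, 17]
15>8: swap(1,9), hi=8 ⇒ [4, 5, 14, 12, 10, 9, 8, 7, 6, 15, 17]
5<8: swap(1,1), lo=2 mid=2 ⇒ [4, 5, 14, 12, 10, 9, 8, 7, 6, 15, 17]
14>8: swap(2,8), hi=7 ⇒ [4, 5, 6, 12, 10, 9, 8, 7, 14, 15, 17]
6<8: swap(2,2), lo=3 mid=3 ⇒ [4, 5, 6, 12, 10, 9, 8, 7, 14, 15, 17]
12>8: swap(3,7), hi=6 ⇒ [4, 5, 6, 7, 10, 9, 8, 12, 14, 15, 17]
7<8: swap(3,3), lo=4 mid=4 ⇒ [4, 5, 6, 7, 10, 9, 8, 12, 14, 15, 17]
10>8: swap(4,6), hi=5 ⇒ [4, 5, 6, 7, 8, 9, 10, 12, 14, 15, 17]
8=8: mid=5
9>8: swap(5,5), hi=4 ⇒ [4, 5, 6, 7, 8, 9, 10, 12, 14, 15, 17]
done. lo=4 hi=4; a=[4, 5, 6, 7, 8, 9, 10, 12, 14, 15, 17]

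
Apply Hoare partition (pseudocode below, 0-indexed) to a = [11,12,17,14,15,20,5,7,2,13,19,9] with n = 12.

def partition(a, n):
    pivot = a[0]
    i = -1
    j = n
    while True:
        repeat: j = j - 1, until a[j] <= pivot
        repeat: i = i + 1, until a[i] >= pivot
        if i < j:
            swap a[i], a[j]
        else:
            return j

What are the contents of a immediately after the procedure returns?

[9,2,7,5,15,20,14,17,12,13,19,11]

pivot = a[0] = 11; i = -1, j = 12
j→11 (a[11]=9≤11), i→0 (a[0]=11≥11); i<j, swap → [9,12,17,14,15,20,5,7,2,13,19,11]
j→8 (a[8]=2≤11), i→1 (a[1]=12≥11); i<j, swap → [9,2,17,14,15,20,5,7,12,13,19,11]
j→7 (a[7]=7≤11), i→2 (a[2]=17≥11); i<j, swap → [9,2,7,14,15,20,5,17,12,13,19,11]
j→6 (a[6]=5≤11), i→3 (a[3]=14≥11); i<j, swap → [9,2,7,5,15,20,14,17,12,13,19,11]
j→3, i→4; i≥j, return j=3. a = [9,2,7,5,15,20,14,17,12,13,19,11]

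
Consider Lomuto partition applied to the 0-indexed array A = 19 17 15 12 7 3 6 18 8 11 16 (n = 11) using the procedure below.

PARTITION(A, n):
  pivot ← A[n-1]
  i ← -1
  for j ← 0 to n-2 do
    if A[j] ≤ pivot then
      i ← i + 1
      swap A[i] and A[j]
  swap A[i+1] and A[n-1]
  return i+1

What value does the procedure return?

pivot=16, i=-1
j=0: 19>16, skip
j=1: 17>16, skip
j=2: 15≤16, i=0, swap(0,2) ⇒ 15 17 19 12 7 3 6 18 8 11 16
j=3: 12≤16, i=1, swap(1,3) ⇒ 15 12 19 17 7 3 6 18 8 11 16
j=4: 7≤16, i=2, swap(2,4) ⇒ 15 12 7 17 19 3 6 18 8 11 16
j=5: 3≤16, i=3, swap(3,5) ⇒ 15 12 7 3 19 17 6 18 8 11 16
j=6: 6≤16, i=4, swap(4,6) ⇒ 15 12 7 3 6 17 19 18 8 11 16
j=7: 18>16, skip
j=8: 8≤16, i=5, swap(5,8) ⇒ 15 12 7 3 6 8 19 18 17 11 16
j=9: 11≤16, i=6, swap(6,9) ⇒ 15 12 7 3 6 8 11 18 17 19 16
swap(7,10) ⇒ 15 12 7 3 6 8 11 16 17 19 18; return 7

7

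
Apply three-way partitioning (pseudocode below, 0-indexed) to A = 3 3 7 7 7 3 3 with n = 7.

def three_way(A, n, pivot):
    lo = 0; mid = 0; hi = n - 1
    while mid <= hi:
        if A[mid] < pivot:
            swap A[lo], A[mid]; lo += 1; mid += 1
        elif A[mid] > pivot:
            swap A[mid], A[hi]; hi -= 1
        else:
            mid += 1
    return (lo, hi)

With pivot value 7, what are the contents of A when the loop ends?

3 3 3 3 7 7 7

pivot = 7; lo=0, mid=0, hi=6
A[mid]=3<7: swap A[0],A[0]; lo=1,mid=1 → 3 3 7 7 7 3 3
A[mid]=3<7: swap A[1],A[1]; lo=2,mid=2 → 3 3 7 7 7 3 3
A[mid]=7=7: mid=3
A[mid]=7=7: mid=4
A[mid]=7=7: mid=5
A[mid]=3<7: swap A[2],A[5]; lo=3,mid=6 → 3 3 3 7 7 7 3
A[mid]=3<7: swap A[3],A[6]; lo=4,mid=7 → 3 3 3 3 7 7 7
end: lo=4, hi=6; A = 3 3 3 3 7 7 7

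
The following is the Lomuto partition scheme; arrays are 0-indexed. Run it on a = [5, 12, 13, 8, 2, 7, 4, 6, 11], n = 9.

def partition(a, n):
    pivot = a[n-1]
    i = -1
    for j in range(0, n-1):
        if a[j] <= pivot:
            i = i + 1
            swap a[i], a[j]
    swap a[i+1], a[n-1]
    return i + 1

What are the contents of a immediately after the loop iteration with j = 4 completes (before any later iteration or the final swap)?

pivot=11, i=-1
j=0: 5≤11, i=0, swap(0,0) ⇒ [5, 12, 13, 8, 2, 7, 4, 6, 11]
j=1: 12>11, skip
j=2: 13>11, skip
j=3: 8≤11, i=1, swap(1,3) ⇒ [5, 8, 13, 12, 2, 7, 4, 6, 11]
j=4: 2≤11, i=2, swap(2,4) ⇒ [5, 8, 2, 12, 13, 7, 4, 6, 11]
(after j=4) a = [5, 8, 2, 12, 13, 7, 4, 6, 11]

[5, 8, 2, 12, 13, 7, 4, 6, 11]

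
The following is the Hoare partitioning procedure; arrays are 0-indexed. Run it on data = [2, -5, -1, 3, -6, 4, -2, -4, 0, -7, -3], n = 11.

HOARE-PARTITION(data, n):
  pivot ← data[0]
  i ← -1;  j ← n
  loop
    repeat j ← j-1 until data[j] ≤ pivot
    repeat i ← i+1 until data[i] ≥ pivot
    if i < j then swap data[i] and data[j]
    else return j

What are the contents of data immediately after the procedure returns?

[-3, -5, -1, -7, -6, 0, -2, -4, 4, 3, 2]

pivot=2
j stops at 10 (-3), i stops at 0 (2); swap ⇒ [-3, -5, -1, 3, -6, 4, -2, -4, 0, -7, 2]
j stops at 9 (-7), i stops at 3 (3); swap ⇒ [-3, -5, -1, -7, -6, 4, -2, -4, 0, 3, 2]
j stops at 8 (0), i stops at 5 (4); swap ⇒ [-3, -5, -1, -7, -6, 0, -2, -4, 4, 3, 2]
j stops at 7, i stops at 8; i≥j ⇒ return 7. data=[-3, -5, -1, -7, -6, 0, -2, -4, 4, 3, 2]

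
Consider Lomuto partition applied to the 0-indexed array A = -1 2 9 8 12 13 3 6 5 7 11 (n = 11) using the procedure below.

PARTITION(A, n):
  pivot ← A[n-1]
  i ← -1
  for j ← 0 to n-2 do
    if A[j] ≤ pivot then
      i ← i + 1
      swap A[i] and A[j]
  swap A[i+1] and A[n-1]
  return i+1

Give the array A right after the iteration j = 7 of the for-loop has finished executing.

pivot=11, i=-1
j=0: -1≤11, i=0, swap(0,0) ⇒ -1 2 9 8 12 13 3 6 5 7 11
j=1: 2≤11, i=1, swap(1,1) ⇒ -1 2 9 8 12 13 3 6 5 7 11
j=2: 9≤11, i=2, swap(2,2) ⇒ -1 2 9 8 12 13 3 6 5 7 11
j=3: 8≤11, i=3, swap(3,3) ⇒ -1 2 9 8 12 13 3 6 5 7 11
j=4: 12>11, skip
j=5: 13>11, skip
j=6: 3≤11, i=4, swap(4,6) ⇒ -1 2 9 8 3 13 12 6 5 7 11
j=7: 6≤11, i=5, swap(5,7) ⇒ -1 2 9 8 3 6 12 13 5 7 11
(after j=7) A = -1 2 9 8 3 6 12 13 5 7 11

-1 2 9 8 3 6 12 13 5 7 11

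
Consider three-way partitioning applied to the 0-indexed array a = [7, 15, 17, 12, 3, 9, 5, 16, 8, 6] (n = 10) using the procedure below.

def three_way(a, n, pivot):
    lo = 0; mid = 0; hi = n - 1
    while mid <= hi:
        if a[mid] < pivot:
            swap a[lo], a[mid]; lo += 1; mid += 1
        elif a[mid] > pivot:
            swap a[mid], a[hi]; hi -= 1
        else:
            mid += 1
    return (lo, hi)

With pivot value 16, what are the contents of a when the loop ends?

lo=0 mid=0 hi=9
7<16: swap(0,0), lo=1 mid=1 ⇒ [7, 15, 17, 12, 3, 9, 5, 16, 8, 6]
15<16: swap(1,1), lo=2 mid=2 ⇒ [7, 15, 17, 12, 3, 9, 5, 16, 8, 6]
17>16: swap(2,9), hi=8 ⇒ [7, 15, 6, 12, 3, 9, 5, 16, 8, 17]
6<16: swap(2,2), lo=3 mid=3 ⇒ [7, 15, 6, 12, 3, 9, 5, 16, 8, 17]
12<16: swap(3,3), lo=4 mid=4 ⇒ [7, 15, 6, 12, 3, 9, 5, 16, 8, 17]
3<16: swap(4,4), lo=5 mid=5 ⇒ [7, 15, 6, 12, 3, 9, 5, 16, 8, 17]
9<16: swap(5,5), lo=6 mid=6 ⇒ [7, 15, 6, 12, 3, 9, 5, 16, 8, 17]
5<16: swap(6,6), lo=7 mid=7 ⇒ [7, 15, 6, 12, 3, 9, 5, 16, 8, 17]
16=16: mid=8
8<16: swap(7,8), lo=8 mid=9 ⇒ [7, 15, 6, 12, 3, 9, 5, 8, 16, 17]
done. lo=8 hi=8; a=[7, 15, 6, 12, 3, 9, 5, 8, 16, 17]

[7, 15, 6, 12, 3, 9, 5, 8, 16, 17]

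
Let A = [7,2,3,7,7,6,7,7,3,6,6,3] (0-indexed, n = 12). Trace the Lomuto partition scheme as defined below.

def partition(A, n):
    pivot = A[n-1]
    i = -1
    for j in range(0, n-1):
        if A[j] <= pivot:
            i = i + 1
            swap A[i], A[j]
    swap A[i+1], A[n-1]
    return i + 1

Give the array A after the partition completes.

[2,3,3,3,7,6,7,7,7,6,6,7]

pivot = A[11] = 3; i = -1
j=0: A[0]=7 > 3 → no swap
j=1: A[1]=2 ≤ 3 → i=0, swap A[0],A[1] → [2,7,3,7,7,6,7,7,3,6,6,3]
j=2: A[2]=3 ≤ 3 → i=1, swap A[1],A[2] → [2,3,7,7,7,6,7,7,3,6,6,3]
j=3: A[3]=7 > 3 → no swap
j=4: A[4]=7 > 3 → no swap
j=5: A[5]=6 > 3 → no swap
j=6: A[6]=7 > 3 → no swap
j=7: A[7]=7 > 3 → no swap
j=8: A[8]=3 ≤ 3 → i=2, swap A[2],A[8] → [2,3,3,7,7,6,7,7,7,6,6,3]
j=9: A[9]=6 > 3 → no swap
j=10: A[10]=6 > 3 → no swap
final swap A[3],A[11] → [2,3,3,3,7,6,7,7,7,6,6,7]; return 3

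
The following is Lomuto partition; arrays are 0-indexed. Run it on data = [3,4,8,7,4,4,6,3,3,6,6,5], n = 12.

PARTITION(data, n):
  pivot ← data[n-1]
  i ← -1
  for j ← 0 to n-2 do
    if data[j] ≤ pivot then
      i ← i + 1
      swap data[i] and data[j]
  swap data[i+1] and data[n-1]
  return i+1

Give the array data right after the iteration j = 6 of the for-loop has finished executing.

[3,4,4,4,8,7,6,3,3,6,6,5]

pivot=5, i=-1
j=0: 3≤5, i=0, swap(0,0) ⇒ [3,4,8,7,4,4,6,3,3,6,6,5]
j=1: 4≤5, i=1, swap(1,1) ⇒ [3,4,8,7,4,4,6,3,3,6,6,5]
j=2: 8>5, skip
j=3: 7>5, skip
j=4: 4≤5, i=2, swap(2,4) ⇒ [3,4,4,7,8,4,6,3,3,6,6,5]
j=5: 4≤5, i=3, swap(3,5) ⇒ [3,4,4,4,8,7,6,3,3,6,6,5]
j=6: 6>5, skip
(after j=6) data = [3,4,4,4,8,7,6,3,3,6,6,5]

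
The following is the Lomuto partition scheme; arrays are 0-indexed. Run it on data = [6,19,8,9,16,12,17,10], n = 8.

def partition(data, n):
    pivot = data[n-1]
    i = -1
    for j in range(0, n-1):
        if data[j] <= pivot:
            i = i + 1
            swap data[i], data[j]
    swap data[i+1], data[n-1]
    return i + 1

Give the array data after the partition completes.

pivot=10, i=-1
j=0: 6≤10, i=0, swap(0,0) ⇒ [6,19,8,9,16,12,17,10]
j=1: 19>10, skip
j=2: 8≤10, i=1, swap(1,2) ⇒ [6,8,19,9,16,12,17,10]
j=3: 9≤10, i=2, swap(2,3) ⇒ [6,8,9,19,16,12,17,10]
j=4: 16>10, skip
j=5: 12>10, skip
j=6: 17>10, skip
swap(3,7) ⇒ [6,8,9,10,16,12,17,19]; return 3

[6,8,9,10,16,12,17,19]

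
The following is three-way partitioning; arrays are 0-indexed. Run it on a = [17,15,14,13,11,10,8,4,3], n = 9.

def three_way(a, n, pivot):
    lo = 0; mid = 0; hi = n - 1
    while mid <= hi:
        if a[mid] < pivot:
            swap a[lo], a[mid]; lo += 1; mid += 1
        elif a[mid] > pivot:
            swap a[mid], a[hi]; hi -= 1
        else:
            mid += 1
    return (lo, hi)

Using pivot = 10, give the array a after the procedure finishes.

lo=0 mid=0 hi=8
17>10: swap(0,8), hi=7 ⇒ [3,15,14,13,11,10,8,4,17]
3<10: swap(0,0), lo=1 mid=1 ⇒ [3,15,14,13,11,10,8,4,17]
15>10: swap(1,7), hi=6 ⇒ [3,4,14,13,11,10,8,15,17]
4<10: swap(1,1), lo=2 mid=2 ⇒ [3,4,14,13,11,10,8,15,17]
14>10: swap(2,6), hi=5 ⇒ [3,4,8,13,11,10,14,15,17]
8<10: swap(2,2), lo=3 mid=3 ⇒ [3,4,8,13,11,10,14,15,17]
13>10: swap(3,5), hi=4 ⇒ [3,4,8,10,11,13,14,15,17]
10=10: mid=4
11>10: swap(4,4), hi=3 ⇒ [3,4,8,10,11,13,14,15,17]
done. lo=3 hi=3; a=[3,4,8,10,11,13,14,15,17]

[3,4,8,10,11,13,14,15,17]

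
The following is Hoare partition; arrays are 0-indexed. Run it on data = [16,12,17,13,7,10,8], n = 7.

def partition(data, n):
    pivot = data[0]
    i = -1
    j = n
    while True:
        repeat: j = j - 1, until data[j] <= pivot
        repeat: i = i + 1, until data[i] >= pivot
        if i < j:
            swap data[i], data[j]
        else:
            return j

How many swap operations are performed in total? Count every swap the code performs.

pivot = data[0] = 16; i = -1, j = 7
j→6 (data[6]=8≤16), i→0 (data[0]=16≥16); i<j, swap → [8,12,17,13,7,10,16]
j→5 (data[5]=10≤16), i→2 (data[2]=17≥16); i<j, swap → [8,12,10,13,7,17,16]
j→4, i→5; i≥j, return j=4. data = [8,12,10,13,7,17,16]

2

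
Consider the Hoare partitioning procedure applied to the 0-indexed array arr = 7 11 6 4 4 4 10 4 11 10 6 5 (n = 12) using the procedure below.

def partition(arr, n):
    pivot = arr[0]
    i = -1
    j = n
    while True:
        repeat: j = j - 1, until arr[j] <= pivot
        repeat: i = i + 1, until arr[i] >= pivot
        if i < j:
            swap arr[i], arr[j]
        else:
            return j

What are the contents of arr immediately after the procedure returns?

5 6 6 4 4 4 4 10 11 10 11 7

pivot=7
j stops at 11 (5), i stops at 0 (7); swap ⇒ 5 11 6 4 4 4 10 4 11 10 6 7
j stops at 10 (6), i stops at 1 (11); swap ⇒ 5 6 6 4 4 4 10 4 11 10 11 7
j stops at 7 (4), i stops at 6 (10); swap ⇒ 5 6 6 4 4 4 4 10 11 10 11 7
j stops at 6, i stops at 7; i≥j ⇒ return 6. arr=5 6 6 4 4 4 4 10 11 10 11 7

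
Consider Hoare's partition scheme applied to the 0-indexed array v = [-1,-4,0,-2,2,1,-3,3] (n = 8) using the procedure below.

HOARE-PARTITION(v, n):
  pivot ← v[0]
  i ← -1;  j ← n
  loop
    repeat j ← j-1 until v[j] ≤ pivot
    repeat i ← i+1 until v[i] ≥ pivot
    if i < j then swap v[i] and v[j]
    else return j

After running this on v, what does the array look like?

[-3,-4,-2,0,2,1,-1,3]

pivot=-1
j stops at 6 (-3), i stops at 0 (-1); swap ⇒ [-3,-4,0,-2,2,1,-1,3]
j stops at 3 (-2), i stops at 2 (0); swap ⇒ [-3,-4,-2,0,2,1,-1,3]
j stops at 2, i stops at 3; i≥j ⇒ return 2. v=[-3,-4,-2,0,2,1,-1,3]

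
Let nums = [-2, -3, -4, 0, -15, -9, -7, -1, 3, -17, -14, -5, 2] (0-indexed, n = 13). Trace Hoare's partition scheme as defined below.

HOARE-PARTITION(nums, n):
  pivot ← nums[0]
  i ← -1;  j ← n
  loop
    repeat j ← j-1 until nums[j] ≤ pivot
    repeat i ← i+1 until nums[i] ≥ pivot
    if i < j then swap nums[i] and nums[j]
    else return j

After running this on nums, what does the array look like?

[-5, -3, -4, -14, -15, -9, -7, -17, 3, -1, 0, -2, 2]

pivot = nums[0] = -2; i = -1, j = 13
j→11 (nums[11]=-5≤-2), i→0 (nums[0]=-2≥-2); i<j, swap → [-5, -3, -4, 0, -15, -9, -7, -1, 3, -17, -14, -2, 2]
j→10 (nums[10]=-14≤-2), i→3 (nums[3]=0≥-2); i<j, swap → [-5, -3, -4, -14, -15, -9, -7, -1, 3, -17, 0, -2, 2]
j→9 (nums[9]=-17≤-2), i→7 (nums[7]=-1≥-2); i<j, swap → [-5, -3, -4, -14, -15, -9, -7, -17, 3, -1, 0, -2, 2]
j→7, i→8; i≥j, return j=7. nums = [-5, -3, -4, -14, -15, -9, -7, -17, 3, -1, 0, -2, 2]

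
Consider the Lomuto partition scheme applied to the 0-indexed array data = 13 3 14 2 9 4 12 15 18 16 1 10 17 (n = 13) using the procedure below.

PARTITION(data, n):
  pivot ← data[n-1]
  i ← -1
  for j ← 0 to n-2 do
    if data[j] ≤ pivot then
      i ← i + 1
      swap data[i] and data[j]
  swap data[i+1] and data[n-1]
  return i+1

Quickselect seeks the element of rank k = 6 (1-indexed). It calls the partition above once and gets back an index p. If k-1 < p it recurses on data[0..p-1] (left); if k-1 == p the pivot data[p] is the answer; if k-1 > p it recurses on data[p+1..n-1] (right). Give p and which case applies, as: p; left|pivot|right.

11; left

pivot=17, i=-1
j=0: 13≤17, i=0, swap(0,0) ⇒ 13 3 14 2 9 4 12 15 18 16 1 10 17
j=1: 3≤17, i=1, swap(1,1) ⇒ 13 3 14 2 9 4 12 15 18 16 1 10 17
j=2: 14≤17, i=2, swap(2,2) ⇒ 13 3 14 2 9 4 12 15 18 16 1 10 17
j=3: 2≤17, i=3, swap(3,3) ⇒ 13 3 14 2 9 4 12 15 18 16 1 10 17
j=4: 9≤17, i=4, swap(4,4) ⇒ 13 3 14 2 9 4 12 15 18 16 1 10 17
j=5: 4≤17, i=5, swap(5,5) ⇒ 13 3 14 2 9 4 12 15 18 16 1 10 17
j=6: 12≤17, i=6, swap(6,6) ⇒ 13 3 14 2 9 4 12 15 18 16 1 10 17
j=7: 15≤17, i=7, swap(7,7) ⇒ 13 3 14 2 9 4 12 15 18 16 1 10 17
j=8: 18>17, skip
j=9: 16≤17, i=8, swap(8,9) ⇒ 13 3 14 2 9 4 12 15 16 18 1 10 17
j=10: 1≤17, i=9, swap(9,10) ⇒ 13 3 14 2 9 4 12 15 16 1 18 10 17
j=11: 10≤17, i=10, swap(10,11) ⇒ 13 3 14 2 9 4 12 15 16 1 10 18 17
swap(11,12) ⇒ 13 3 14 2 9 4 12 15 16 1 10 17 18; return 11
p = 11; k-1 = 5 < 11 ⇒ left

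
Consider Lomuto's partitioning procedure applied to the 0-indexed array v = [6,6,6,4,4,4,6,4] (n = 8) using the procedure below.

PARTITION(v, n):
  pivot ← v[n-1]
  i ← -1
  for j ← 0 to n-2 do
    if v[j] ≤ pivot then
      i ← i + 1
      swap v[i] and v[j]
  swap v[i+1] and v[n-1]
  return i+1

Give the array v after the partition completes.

[4,4,4,4,6,6,6,6]

pivot = v[7] = 4; i = -1
j=0: v[0]=6 > 4 → no swap
j=1: v[1]=6 > 4 → no swap
j=2: v[2]=6 > 4 → no swap
j=3: v[3]=4 ≤ 4 → i=0, swap v[0],v[3] → [4,6,6,6,4,4,6,4]
j=4: v[4]=4 ≤ 4 → i=1, swap v[1],v[4] → [4,4,6,6,6,4,6,4]
j=5: v[5]=4 ≤ 4 → i=2, swap v[2],v[5] → [4,4,4,6,6,6,6,4]
j=6: v[6]=6 > 4 → no swap
final swap v[3],v[7] → [4,4,4,4,6,6,6,6]; return 3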